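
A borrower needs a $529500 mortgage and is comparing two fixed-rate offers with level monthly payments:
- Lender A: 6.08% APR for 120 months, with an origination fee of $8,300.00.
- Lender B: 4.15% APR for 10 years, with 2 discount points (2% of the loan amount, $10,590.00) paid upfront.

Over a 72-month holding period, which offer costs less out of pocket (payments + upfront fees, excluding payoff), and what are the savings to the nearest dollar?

Lender B by $33,787

Lender A: monthly rate = 6.08%/12 = 0.0050667; payment = 529,500 × 0.0050667 / (1 − (1+0.0050667)^−120) = $5,899.83.
Lender B: at 4.15% the monthly rate is 0.0034583, so the payment is 529,500 × 0.0034583 / (1 − 1.0034583^−120) = $5,398.76.
Over 72 months: Lender A costs 72 × $5,899.83 + $8,300.00 = $433,087.76; Lender B costs 72 × $5,398.76 + $10,590.00 = $399,300.72.
Lender B is cheaper by $433,087.76 − $399,300.72 = $33,787.04.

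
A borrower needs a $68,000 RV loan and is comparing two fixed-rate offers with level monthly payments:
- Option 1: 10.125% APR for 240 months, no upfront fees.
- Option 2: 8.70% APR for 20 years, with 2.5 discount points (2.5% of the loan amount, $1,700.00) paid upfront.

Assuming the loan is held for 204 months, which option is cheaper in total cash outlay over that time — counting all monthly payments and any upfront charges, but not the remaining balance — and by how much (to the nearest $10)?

Option 2 by $11,170

Option 1: monthly rate = 10.125%/12 = 0.0084375; payment = 68,000 × 0.0084375 / (1 − (1+0.0084375)^−240) = $661.86.
Option 2: monthly rate = 8.7%/12 = 0.0072500; payment = 68,000 × 0.0072500 / (1 − (1+0.0072500)^−240) = $598.76.
Over 204 months: Option 1 costs 204 × $661.86 = $135,019.44; Option 2 costs 204 × $598.76 + $1,700.00 = $123,847.04.
Option 2 is cheaper by $135,019.44 − $123,847.04 = $11,172.40.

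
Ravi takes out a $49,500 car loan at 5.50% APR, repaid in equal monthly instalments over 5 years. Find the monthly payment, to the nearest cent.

$945.51

At 5.50% the monthly rate is 0.0045833, so the payment is 49,500 × 0.0045833 / (1 − 1.0045833^−60) = $945.51.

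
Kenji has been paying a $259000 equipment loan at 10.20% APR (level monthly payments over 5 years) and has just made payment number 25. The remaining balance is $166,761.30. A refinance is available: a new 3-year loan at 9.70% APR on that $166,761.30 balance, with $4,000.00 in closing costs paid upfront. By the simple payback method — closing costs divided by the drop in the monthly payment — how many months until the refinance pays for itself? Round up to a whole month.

24 months

Current payment = 259,000 × 10.2%/12 / (1 − (1+0.0085000)^−60) = $5,528.51.
Refinanced payment = 166,761.30 × 0.0080833 / (1 − (1+0.0080833)^−36) = $5,357.46.
Monthly savings = $5,528.51 − $5,357.46 = $171.05.
Break-even = $4,000.00 / $171.05 = 23.38 → 24 months.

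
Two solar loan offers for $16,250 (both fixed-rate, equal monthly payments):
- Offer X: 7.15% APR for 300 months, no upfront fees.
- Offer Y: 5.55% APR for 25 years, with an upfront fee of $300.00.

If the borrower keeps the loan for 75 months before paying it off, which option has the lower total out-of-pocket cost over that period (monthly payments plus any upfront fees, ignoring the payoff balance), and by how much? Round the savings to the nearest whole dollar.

Offer X: monthly rate = 7.15%/12 = 0.0059583; payment = 16,250 × 0.0059583 / (1 − (1+0.0059583)^−300) = $116.41.
Offer Y: monthly rate = 5.55%/12 = 0.0046250; payment = 16,250 × 0.0046250 / (1 − (1+0.0046250)^−300) = $100.28.
Over 75 months: Offer X costs 75 × $116.41 = $8,730.75; Offer Y costs 75 × $100.28 + $300.00 = $7,821.00.
Offer Y is cheaper by $8,730.75 − $7,821.00 = $909.75.

Offer Y by $910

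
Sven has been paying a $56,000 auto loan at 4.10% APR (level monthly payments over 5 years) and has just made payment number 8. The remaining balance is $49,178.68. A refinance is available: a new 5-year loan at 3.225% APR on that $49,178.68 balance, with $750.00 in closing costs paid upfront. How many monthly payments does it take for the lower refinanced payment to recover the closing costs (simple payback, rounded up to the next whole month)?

Current payment = 56,000 × 4.1%/12 / (1 − (1+0.0034167)^−60) = $1,033.85.
Refinanced payment = 49,178.68 × 0.0026875 / (1 − (1+0.0026875)^−60) = $888.60.
Monthly savings = $1,033.85 − $888.60 = $145.25.
Break-even = $750.00 / $145.25 = 5.16 → 6 months.

6 months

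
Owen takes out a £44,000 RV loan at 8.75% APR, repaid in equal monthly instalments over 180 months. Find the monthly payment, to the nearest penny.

£439.76

At 8.75% the monthly rate is 0.0072917, so the payment is 44,000 × 0.0072917 / (1 − 1.0072917^−180) = £439.76.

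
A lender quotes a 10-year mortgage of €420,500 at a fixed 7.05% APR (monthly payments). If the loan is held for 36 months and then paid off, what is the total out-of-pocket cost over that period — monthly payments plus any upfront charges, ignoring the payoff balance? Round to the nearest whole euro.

Monthly rate = 7.05%/12 = 0.0058750; payment = 420,500 × 0.0058750 / (1 − (1+0.0058750)^−120) = €4,893.20.
Total outlay = 36 × €4,893.20 = €176,155.20.

€176,155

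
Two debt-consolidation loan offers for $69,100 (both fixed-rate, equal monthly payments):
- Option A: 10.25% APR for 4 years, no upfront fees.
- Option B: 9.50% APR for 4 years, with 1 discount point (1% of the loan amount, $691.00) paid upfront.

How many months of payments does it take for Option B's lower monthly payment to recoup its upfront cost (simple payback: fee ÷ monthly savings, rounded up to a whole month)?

Option A: at 10.25% the monthly rate is 0.0085417, so the payment is 69,100 × 0.0085417 / (1 − 1.0085417^−48) = $1,760.86.
Option B: at 9.50% the monthly rate is 0.0079167, so the payment is 69,100 × 0.0079167 / (1 − 1.0079167^−48) = $1,736.01.
Monthly savings = $1,760.86 − $1,736.01 = $24.85.
Break-even = $691.00 / $24.85 = 27.81 → 28 months.

28 months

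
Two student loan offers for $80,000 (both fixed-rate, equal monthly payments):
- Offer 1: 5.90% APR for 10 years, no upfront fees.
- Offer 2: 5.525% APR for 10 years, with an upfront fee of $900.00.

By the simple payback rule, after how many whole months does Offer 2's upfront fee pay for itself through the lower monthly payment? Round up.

61 months

Offer 1: monthly rate = 5.9%/12 = 0.0049167; payment = 80,000 × 0.0049167 / (1 − (1+0.0049167)^−120) = $884.15.
Offer 2: at 5.525% the monthly rate is 0.0046042, so the payment is 80,000 × 0.0046042 / (1 − 1.0046042^−120) = $869.20.
Monthly savings = $884.15 − $869.20 = $14.95.
Break-even = $900.00 / $14.95 = 60.20 → 61 months.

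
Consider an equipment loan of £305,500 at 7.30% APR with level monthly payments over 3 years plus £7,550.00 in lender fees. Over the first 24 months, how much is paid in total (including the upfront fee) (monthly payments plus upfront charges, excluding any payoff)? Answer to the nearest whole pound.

Monthly rate = 7.3%/12 = 0.0060833; payment = 305,500 × 0.0060833 / (1 − (1+0.0060833)^−36) = £9,474.91.
Total outlay = 24 × £9,474.91 + £7,550.00 = £234,947.84.

£234,948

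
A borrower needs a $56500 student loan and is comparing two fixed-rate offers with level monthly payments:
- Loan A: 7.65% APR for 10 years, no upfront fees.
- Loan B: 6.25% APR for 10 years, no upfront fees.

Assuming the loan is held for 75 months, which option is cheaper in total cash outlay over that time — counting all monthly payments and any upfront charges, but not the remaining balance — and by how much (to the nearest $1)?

Loan A: monthly rate = 7.65%/12 = 0.0063750; payment = 56,500 × 0.0063750 / (1 − (1+0.0063750)^−120) = $675.10.
Loan B: monthly rate = 6.25%/12 = 0.0052083; payment = 56,500 × 0.0052083 / (1 − (1+0.0052083)^−120) = $634.38.
Over 75 months: Loan A costs 75 × $675.10 = $50,632.50; Loan B costs 75 × $634.38 = $47,578.50.
Loan B is cheaper by $50,632.50 − $47,578.50 = $3,054.00.

Loan B by $3,054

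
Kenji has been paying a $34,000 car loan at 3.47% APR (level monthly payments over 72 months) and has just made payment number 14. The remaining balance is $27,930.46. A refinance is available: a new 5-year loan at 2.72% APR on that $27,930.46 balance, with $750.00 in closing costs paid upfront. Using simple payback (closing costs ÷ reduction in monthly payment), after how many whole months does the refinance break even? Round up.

30 months

Current payment = 34,000 × 3.47%/12 / (1 − (1+0.0028917)^−72) = $523.77.
Refinanced payment = 27,930.46 × 0.0022667 / (1 − (1+0.0022667)^−60) = $498.41.
Monthly savings = $523.77 − $498.41 = $25.36.
Break-even = $750.00 / $25.36 = 29.57 → 30 months.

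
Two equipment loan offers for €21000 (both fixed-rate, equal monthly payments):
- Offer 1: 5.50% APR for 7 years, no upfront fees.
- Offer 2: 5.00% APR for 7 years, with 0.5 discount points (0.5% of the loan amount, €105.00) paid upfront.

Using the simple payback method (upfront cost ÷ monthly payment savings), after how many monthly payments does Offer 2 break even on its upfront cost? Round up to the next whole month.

22 months

Offer 1: monthly rate = 5.5%/12 = 0.0045833; payment = 21,000 × 0.0045833 / (1 − (1+0.0045833)^−84) = €301.77.
Offer 2: at 5.00% the monthly rate is 0.0041667, so the payment is 21,000 × 0.0041667 / (1 − 1.0041667^−84) = €296.81.
Monthly savings = €301.77 − €296.81 = €4.96.
Break-even = €105.00 / €4.96 = 21.17 → 22 months.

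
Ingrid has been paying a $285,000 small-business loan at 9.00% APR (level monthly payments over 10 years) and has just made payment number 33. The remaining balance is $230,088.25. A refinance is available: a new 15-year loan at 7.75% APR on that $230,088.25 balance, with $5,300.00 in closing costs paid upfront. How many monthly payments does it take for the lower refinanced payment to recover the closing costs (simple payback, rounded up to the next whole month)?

4 months

Current payment = 285,000 × 9%/12 / (1 − (1+0.0075000)^−120) = $3,610.26.
Refinanced payment = 230,088.25 × 0.0064583 / (1 − (1+0.0064583)^−180) = $2,165.76.
Monthly savings = $3,610.26 − $2,165.76 = $1,444.50.
Break-even = $5,300.00 / $1,444.50 = 3.67 → 4 months.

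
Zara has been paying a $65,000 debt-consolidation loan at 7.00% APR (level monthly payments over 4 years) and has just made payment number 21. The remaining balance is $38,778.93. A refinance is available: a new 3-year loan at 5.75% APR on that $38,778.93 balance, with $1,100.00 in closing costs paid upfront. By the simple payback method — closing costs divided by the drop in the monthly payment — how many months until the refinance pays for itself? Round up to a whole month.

3 months

Current payment = 65,000 × 7%/12 / (1 − (1+0.0058333)^−48) = $1,556.51.
Refinanced payment = 38,778.93 × 0.0047917 / (1 − (1+0.0047917)^−36) = $1,175.34.
Monthly savings = $1,556.51 − $1,175.34 = $381.17.
Break-even = $1,100.00 / $381.17 = 2.89 → 3 months.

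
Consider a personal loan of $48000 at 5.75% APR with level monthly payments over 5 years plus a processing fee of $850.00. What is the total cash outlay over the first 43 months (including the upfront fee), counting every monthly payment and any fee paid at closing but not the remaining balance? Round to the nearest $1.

$40,513

Monthly rate = 5.75%/12 = 0.0047917; payment = 48,000 × 0.0047917 / (1 − (1+0.0047917)^−60) = $922.40.
Total outlay = 43 × $922.40 + $850.00 = $40,513.20.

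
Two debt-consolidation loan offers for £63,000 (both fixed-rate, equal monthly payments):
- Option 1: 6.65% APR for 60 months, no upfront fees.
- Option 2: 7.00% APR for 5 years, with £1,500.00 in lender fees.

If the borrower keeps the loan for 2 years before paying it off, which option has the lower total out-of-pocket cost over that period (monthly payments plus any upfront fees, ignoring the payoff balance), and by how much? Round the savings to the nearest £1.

Option 1: monthly rate = 6.65%/12 = 0.0055417; payment = 63,000 × 0.0055417 / (1 − (1+0.0055417)^−60) = £1,237.10.
Option 2: monthly rate = 7%/12 = 0.0058333; payment = 63,000 × 0.0058333 / (1 − (1+0.0058333)^−60) = £1,247.48.
Over 24 months: Option 1 costs 24 × £1,237.10 = £29,690.40; Option 2 costs 24 × £1,247.48 + £1,500.00 = £31,439.52.
Option 1 is cheaper by £31,439.52 − £29,690.40 = £1,749.12.

Option 1 by £1,749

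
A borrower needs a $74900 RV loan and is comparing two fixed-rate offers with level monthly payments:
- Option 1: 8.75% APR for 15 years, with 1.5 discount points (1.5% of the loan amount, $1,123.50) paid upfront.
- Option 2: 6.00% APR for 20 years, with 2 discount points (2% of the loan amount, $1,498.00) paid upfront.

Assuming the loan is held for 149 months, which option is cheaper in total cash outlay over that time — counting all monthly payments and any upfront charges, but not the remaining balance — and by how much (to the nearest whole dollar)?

Option 2 by $31,211

Option 1: at 8.75% the monthly rate is 0.0072917, so the payment is 74,900 × 0.0072917 / (1 − 1.0072917^−180) = $748.59.
Option 2: monthly rate = 6%/12 = 0.0050000; payment = 74,900 × 0.0050000 / (1 − (1+0.0050000)^−240) = $536.61.
Over 149 months: Option 1 costs 149 × $748.59 + $1,123.50 = $112,663.41; Option 2 costs 149 × $536.61 + $1,498.00 = $81,452.89.
Option 2 is cheaper by $112,663.41 − $81,452.89 = $31,210.52.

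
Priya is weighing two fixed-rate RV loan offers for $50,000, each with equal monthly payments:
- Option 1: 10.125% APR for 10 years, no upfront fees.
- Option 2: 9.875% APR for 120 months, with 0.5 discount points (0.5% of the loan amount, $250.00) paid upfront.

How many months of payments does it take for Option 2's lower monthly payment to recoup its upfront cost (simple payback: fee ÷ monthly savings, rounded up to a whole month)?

Option 1: at 10.125% the monthly rate is 0.0084375, so the payment is 50,000 × 0.0084375 / (1 − 1.0084375^−120) = $664.22.
Option 2: monthly rate = 9.875%/12 = 0.0082292; payment = 50,000 × 0.0082292 / (1 − (1+0.0082292)^−120) = $657.30.
Monthly savings = $664.22 − $657.30 = $6.92.
Break-even = $250.00 / $6.92 = 36.13 → 37 months.

37 months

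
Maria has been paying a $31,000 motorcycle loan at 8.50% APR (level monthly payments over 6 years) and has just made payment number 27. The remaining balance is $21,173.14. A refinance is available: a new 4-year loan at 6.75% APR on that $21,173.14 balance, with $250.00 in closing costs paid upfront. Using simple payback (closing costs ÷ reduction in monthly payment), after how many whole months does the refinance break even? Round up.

Current payment = 31,000 × 8.5%/12 / (1 − (1+0.0070833)^−72) = $551.13.
Refinanced payment = 21,173.14 × 0.0056250 / (1 − (1+0.0056250)^−48) = $504.56.
Monthly savings = $551.13 − $504.56 = $46.57.
Break-even = $250.00 / $46.57 = 5.37 → 6 months.

6 months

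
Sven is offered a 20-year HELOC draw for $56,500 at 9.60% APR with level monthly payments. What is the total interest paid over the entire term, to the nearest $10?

$70,780

Monthly rate = 9.6%/12 = 0.0080000; payment = 56,500 × 0.0080000 / (1 − (1+0.0080000)^−240) = $530.35.
Total paid = 240 × $530.35 = $127,284.00; interest = $127,284.00 − $56,500 = $70,784.00.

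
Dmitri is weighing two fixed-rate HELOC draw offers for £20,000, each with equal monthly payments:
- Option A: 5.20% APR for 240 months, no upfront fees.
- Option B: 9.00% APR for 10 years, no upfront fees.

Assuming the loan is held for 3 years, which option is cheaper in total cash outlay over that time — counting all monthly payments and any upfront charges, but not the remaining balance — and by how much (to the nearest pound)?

Option A: monthly rate = 5.2%/12 = 0.0043333; payment = 20,000 × 0.0043333 / (1 − (1+0.0043333)^−240) = £134.21.
Option B: monthly rate = 9%/12 = 0.0075000; payment = 20,000 × 0.0075000 / (1 − (1+0.0075000)^−120) = £253.35.
Over 36 months: Option A costs 36 × £134.21 = £4,831.56; Option B costs 36 × £253.35 = £9,120.60.
Option A is cheaper by £9,120.60 − £4,831.56 = £4,289.04.

Option A by £4,289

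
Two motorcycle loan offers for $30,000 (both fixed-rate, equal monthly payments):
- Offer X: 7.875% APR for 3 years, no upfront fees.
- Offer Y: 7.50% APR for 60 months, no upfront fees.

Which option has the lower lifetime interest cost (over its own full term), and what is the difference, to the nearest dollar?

Offer X by $2,287

Offer X: monthly rate = 7.875%/12 = 0.0065625; payment = 30,000 × 0.0065625 / (1 − (1+0.0065625)^−36) = $938.36.
Total interest on Offer X = 36 × $938.36 − $30,000 = $3,780.96.
Offer Y: at 7.50% the monthly rate is 0.0062500, so the payment is 30,000 × 0.0062500 / (1 − 1.0062500^−60) = $601.14.
Total interest on Offer Y = 60 × $601.14 − $30,000 = $6,068.40.
Offer X is lower by $2,287.44.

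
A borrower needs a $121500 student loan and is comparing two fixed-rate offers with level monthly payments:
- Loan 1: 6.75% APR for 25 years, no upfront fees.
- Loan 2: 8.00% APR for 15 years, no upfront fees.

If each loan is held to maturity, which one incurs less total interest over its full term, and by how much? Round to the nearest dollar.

Loan 2 by $42,836

Loan 1: at 6.75% the monthly rate is 0.0056250, so the payment is 121,500 × 0.0056250 / (1 − 1.0056250^−300) = $839.46.
Total interest on Loan 1 = 300 × $839.46 − $121,500 = $130,338.00.
Loan 2: monthly rate = 8%/12 = 0.0066667; payment = 121,500 × 0.0066667 / (1 − (1+0.0066667)^−180) = $1,161.12.
Total interest on Loan 2 = 180 × $1,161.12 − $121,500 = $87,501.60.
Loan 2 is lower by $42,836.40.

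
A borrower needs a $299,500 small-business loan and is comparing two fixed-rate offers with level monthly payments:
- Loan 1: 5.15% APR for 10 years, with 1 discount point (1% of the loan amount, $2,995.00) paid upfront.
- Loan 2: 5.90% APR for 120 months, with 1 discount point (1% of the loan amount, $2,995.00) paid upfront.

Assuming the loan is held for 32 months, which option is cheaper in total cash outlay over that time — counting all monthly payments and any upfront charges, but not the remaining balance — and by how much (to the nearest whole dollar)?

Loan 1 by $3,564

Loan 1: monthly rate = 5.15%/12 = 0.0042917; payment = 299,500 × 0.0042917 / (1 − (1+0.0042917)^−120) = $3,198.67.
Loan 2: monthly rate = 5.9%/12 = 0.0049167; payment = 299,500 × 0.0049167 / (1 − (1+0.0049167)^−120) = $3,310.04.
Over 32 months: Loan 1 costs 32 × $3,198.67 + $2,995.00 = $105,352.44; Loan 2 costs 32 × $3,310.04 + $2,995.00 = $108,916.28.
Loan 1 is cheaper by $108,916.28 − $105,352.44 = $3,563.84.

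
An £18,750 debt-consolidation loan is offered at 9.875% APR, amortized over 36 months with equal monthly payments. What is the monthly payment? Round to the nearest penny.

Monthly rate = 9.875%/12 = 0.0082292; payment = 18,750 × 0.0082292 / (1 − (1+0.0082292)^−36) = £603.91.

£603.91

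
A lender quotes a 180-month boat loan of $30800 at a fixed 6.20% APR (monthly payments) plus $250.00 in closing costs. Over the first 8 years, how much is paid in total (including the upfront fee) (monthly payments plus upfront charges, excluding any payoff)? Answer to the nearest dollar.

$25,522

Monthly rate = 6.2%/12 = 0.0051667; payment = 30,800 × 0.0051667 / (1 − (1+0.0051667)^−180) = $263.25.
Total outlay = 96 × $263.25 + $250.00 = $25,522.00.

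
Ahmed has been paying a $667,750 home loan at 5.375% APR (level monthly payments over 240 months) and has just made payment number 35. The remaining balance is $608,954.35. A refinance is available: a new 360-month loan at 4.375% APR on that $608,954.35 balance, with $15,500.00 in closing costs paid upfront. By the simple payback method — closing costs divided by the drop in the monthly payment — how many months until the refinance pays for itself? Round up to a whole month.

11 months

Current payment = 667,750 × 5.375%/12 / (1 − (1+0.0044792)^−240) = $4,546.35.
Refinanced payment = 608,954.35 × 0.0036458 / (1 − (1+0.0036458)^−360) = $3,040.42.
Monthly savings = $4,546.35 − $3,040.42 = $1,505.93.
Break-even = $15,500.00 / $1,505.93 = 10.29 → 11 months.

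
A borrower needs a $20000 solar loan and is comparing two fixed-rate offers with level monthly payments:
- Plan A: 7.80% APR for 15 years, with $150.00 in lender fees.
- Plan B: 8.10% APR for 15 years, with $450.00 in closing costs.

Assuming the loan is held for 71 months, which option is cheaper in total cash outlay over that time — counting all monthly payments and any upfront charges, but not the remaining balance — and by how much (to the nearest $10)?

Plan A by $550

Plan A: monthly rate = 7.8%/12 = 0.0065000; payment = 20,000 × 0.0065000 / (1 − (1+0.0065000)^−180) = $188.83.
Plan B: monthly rate = 8.1%/12 = 0.0067500; payment = 20,000 × 0.0067500 / (1 − (1+0.0067500)^−180) = $192.29.
Over 71 months: Plan A costs 71 × $188.83 + $150.00 = $13,556.93; Plan B costs 71 × $192.29 + $450.00 = $14,102.59.
Plan A is cheaper by $14,102.59 − $13,556.93 = $545.66.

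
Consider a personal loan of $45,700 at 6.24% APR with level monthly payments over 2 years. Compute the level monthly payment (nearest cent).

At 6.24% the monthly rate is 0.0052000, so the payment is 45,700 × 0.0052000 / (1 − 1.0052000^−24) = $2,030.40.

$2,030.40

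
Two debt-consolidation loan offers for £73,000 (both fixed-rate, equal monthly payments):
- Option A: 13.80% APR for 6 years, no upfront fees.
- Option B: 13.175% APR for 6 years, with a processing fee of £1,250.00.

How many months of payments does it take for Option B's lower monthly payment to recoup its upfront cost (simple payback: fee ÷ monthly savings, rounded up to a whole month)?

Option A: at 13.80% the monthly rate is 0.0115000, so the payment is 73,000 × 0.0115000 / (1 − 1.0115000^−72) = £1,496.41.
Option B: monthly rate = 13.175%/12 = 0.0109792; payment = 73,000 × 0.0109792 / (1 − (1+0.0109792)^−72) = £1,472.16.
Monthly savings = £1,496.41 − £1,472.16 = £24.25.
Break-even = £1,250.00 / £24.25 = 51.55 → 52 months.

52 months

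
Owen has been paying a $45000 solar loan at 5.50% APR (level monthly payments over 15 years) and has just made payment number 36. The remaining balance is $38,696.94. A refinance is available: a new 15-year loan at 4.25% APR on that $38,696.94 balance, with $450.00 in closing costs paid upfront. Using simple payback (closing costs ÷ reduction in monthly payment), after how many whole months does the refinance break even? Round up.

6 months

Current payment = 45,000 × 5.5%/12 / (1 − (1+0.0045833)^−180) = $367.69.
Refinanced payment = 38,696.94 × 0.0035417 / (1 − (1+0.0035417)^−180) = $291.11.
Monthly savings = $367.69 − $291.11 = $76.58.
Break-even = $450.00 / $76.58 = 5.88 → 6 months.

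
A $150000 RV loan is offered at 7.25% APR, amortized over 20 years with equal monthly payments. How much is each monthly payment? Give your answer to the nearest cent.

Monthly rate = 7.25%/12 = 0.0060417; payment = 150,000 × 0.0060417 / (1 − (1+0.0060417)^−240) = $1,185.56.

$1,185.56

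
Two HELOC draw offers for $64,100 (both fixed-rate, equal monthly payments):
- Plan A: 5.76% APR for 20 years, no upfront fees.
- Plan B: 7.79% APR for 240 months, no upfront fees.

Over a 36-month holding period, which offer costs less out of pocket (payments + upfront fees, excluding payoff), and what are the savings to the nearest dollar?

Plan A: monthly rate = 5.76%/12 = 0.0048000; payment = 64,100 × 0.0048000 / (1 − (1+0.0048000)^−240) = $450.40.
Plan B: monthly rate = 7.79%/12 = 0.0064917; payment = 64,100 × 0.0064917 / (1 − (1+0.0064917)^−240) = $527.81.
Over 36 months: Plan A costs 36 × $450.40 = $16,214.40; Plan B costs 36 × $527.81 = $19,001.16.
Plan A is cheaper by $19,001.16 − $16,214.40 = $2,786.76.

Plan A by $2,787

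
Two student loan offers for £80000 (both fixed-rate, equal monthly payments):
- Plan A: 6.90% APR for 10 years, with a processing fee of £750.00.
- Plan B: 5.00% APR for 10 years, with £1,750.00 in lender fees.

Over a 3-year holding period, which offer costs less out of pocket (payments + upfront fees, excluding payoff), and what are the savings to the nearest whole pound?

Plan B by £1,744

Plan A: at 6.90% the monthly rate is 0.0057500, so the payment is 80,000 × 0.0057500 / (1 − 1.0057500^−120) = £924.75.
Plan B: monthly rate = 5%/12 = 0.0041667; payment = 80,000 × 0.0041667 / (1 − (1+0.0041667)^−120) = £848.52.
Over 36 months: Plan A costs 36 × £924.75 + £750.00 = £34,041.00; Plan B costs 36 × £848.52 + £1,750.00 = £32,296.72.
Plan B is cheaper by £34,041.00 − £32,296.72 = £1,744.28.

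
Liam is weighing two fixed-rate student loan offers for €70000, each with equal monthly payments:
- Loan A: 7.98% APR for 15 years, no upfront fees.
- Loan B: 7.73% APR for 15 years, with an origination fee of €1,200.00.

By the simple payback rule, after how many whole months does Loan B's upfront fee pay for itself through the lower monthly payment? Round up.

Loan A: at 7.98% the monthly rate is 0.0066500, so the payment is 70,000 × 0.0066500 / (1 − 1.0066500^−180) = €668.15.
Loan B: monthly rate = 7.73%/12 = 0.0064417; payment = 70,000 × 0.0064417 / (1 − (1+0.0064417)^−180) = €658.09.
Monthly savings = €668.15 − €658.09 = €10.06.
Break-even = €1,200.00 / €10.06 = 119.28 → 120 months.

120 months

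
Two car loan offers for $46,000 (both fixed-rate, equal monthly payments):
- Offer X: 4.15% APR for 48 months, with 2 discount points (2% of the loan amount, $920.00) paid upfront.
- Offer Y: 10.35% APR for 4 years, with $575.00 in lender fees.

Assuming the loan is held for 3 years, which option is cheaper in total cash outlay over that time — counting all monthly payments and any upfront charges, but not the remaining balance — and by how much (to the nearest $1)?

Offer X: at 4.15% the monthly rate is 0.0034583, so the payment is 46,000 × 0.0034583 / (1 − 1.0034583^−48) = $1,041.73.
Offer Y: monthly rate = 10.35%/12 = 0.0086250; payment = 46,000 × 0.0086250 / (1 − (1+0.0086250)^−48) = $1,174.43.
Over 36 months: Offer X costs 36 × $1,041.73 + $920.00 = $38,422.28; Offer Y costs 36 × $1,174.43 + $575.00 = $42,854.48.
Offer X is cheaper by $42,854.48 − $38,422.28 = $4,432.20.

Offer X by $4,432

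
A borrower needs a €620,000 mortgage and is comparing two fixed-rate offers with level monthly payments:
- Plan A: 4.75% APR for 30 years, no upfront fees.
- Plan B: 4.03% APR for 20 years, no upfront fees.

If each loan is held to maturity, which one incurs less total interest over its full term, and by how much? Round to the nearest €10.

Plan A: at 4.75% the monthly rate is 0.0039583, so the payment is 620,000 × 0.0039583 / (1 − 1.0039583^−360) = €3,234.21.
Total interest on Plan A = 360 × €3,234.21 − €620,000 = €544,315.60.
Plan B: at 4.03% the monthly rate is 0.0033583, so the payment is 620,000 × 0.0033583 / (1 − 1.0033583^−240) = €3,766.89.
Total interest on Plan B = 240 × €3,766.89 − €620,000 = €284,053.60.
Plan B is lower by €260,262.00.

Plan B by €260,260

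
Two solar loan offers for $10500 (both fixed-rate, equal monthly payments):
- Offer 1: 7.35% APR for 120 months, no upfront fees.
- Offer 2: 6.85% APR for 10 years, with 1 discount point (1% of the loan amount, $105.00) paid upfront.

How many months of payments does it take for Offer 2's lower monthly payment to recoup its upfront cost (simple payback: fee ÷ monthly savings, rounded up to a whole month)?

39 months

Offer 1: at 7.35% the monthly rate is 0.0061250, so the payment is 10,500 × 0.0061250 / (1 − 1.0061250^−120) = $123.82.
Offer 2: monthly rate = 6.85%/12 = 0.0057083; payment = 10,500 × 0.0057083 / (1 − (1+0.0057083)^−120) = $121.10.
Monthly savings = $123.82 − $121.10 = $2.72.
Break-even = $105.00 / $2.72 = 38.60 → 39 months.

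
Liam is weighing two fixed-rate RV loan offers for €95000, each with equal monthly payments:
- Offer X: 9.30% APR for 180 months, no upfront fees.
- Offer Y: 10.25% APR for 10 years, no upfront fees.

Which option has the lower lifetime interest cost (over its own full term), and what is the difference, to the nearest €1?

Offer Y by €24,270

Offer X: at 9.30% the monthly rate is 0.0077500, so the payment is 95,000 × 0.0077500 / (1 − 1.0077500^−180) = €980.58.
Total interest on Offer X = 180 × €980.58 − €95,000 = €81,504.40.
Offer Y: monthly rate = 10.25%/12 = 0.0085417; payment = 95,000 × 0.0085417 / (1 − (1+0.0085417)^−120) = €1,268.62.
Total interest on Offer Y = 120 × €1,268.62 − €95,000 = €57,234.40.
Offer Y is lower by €24,270.00.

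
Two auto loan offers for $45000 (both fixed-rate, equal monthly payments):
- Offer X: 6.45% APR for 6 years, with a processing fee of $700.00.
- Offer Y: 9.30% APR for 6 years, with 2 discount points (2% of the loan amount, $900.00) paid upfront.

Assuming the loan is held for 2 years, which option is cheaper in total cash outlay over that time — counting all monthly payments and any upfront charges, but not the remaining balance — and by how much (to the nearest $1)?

Offer X by $1,700

Offer X: monthly rate = 6.45%/12 = 0.0053750; payment = 45,000 × 0.0053750 / (1 − (1+0.0053750)^−72) = $755.38.
Offer Y: at 9.30% the monthly rate is 0.0077500, so the payment is 45,000 × 0.0077500 / (1 − 1.0077500^−72) = $817.87.
Over 24 months: Offer X costs 24 × $755.38 + $700.00 = $18,829.12; Offer Y costs 24 × $817.87 + $900.00 = $20,528.88.
Offer X is cheaper by $20,528.88 − $18,829.12 = $1,699.76.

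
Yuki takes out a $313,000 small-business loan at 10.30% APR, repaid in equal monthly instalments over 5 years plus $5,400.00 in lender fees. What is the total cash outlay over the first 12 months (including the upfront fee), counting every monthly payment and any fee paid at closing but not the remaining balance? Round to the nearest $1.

$85,759

Monthly rate = 10.3%/12 = 0.0085833; payment = 313,000 × 0.0085833 / (1 − (1+0.0085833)^−60) = $6,696.62.
Total outlay = 12 × $6,696.62 + $5,400.00 = $85,759.44.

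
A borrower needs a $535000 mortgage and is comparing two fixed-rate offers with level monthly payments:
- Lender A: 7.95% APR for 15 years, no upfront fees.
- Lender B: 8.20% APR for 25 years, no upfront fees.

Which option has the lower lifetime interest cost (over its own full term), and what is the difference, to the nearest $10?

Lender A by $342,590

Lender A: monthly rate = 7.95%/12 = 0.0066250; payment = 535,000 × 0.0066250 / (1 − (1+0.0066250)^−180) = $5,097.31.
Total interest on Lender A = 180 × $5,097.31 − $535,000 = $382,515.80.
Lender B: monthly rate = 8.2%/12 = 0.0068333; payment = 535,000 × 0.0068333 / (1 − (1+0.0068333)^−300) = $4,200.35.
Total interest on Lender B = 300 × $4,200.35 − $535,000 = $725,105.00.
Lender A is lower by $342,589.20.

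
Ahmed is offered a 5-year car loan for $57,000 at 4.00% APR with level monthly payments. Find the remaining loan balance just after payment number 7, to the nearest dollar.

With monthly rate i = 4%/12 = 0.0033333, the balance after k of n payments is P · [(1+i)^n − (1+i)^k] / [(1+i)^n − 1].
(1+0.0033333)^60 = 1.22099659 and (1+0.0033333)^7 = 1.02356797, so the balance is 57,000 × (1.22099659 − 1.02356797) / (1.22099659 − 1) = $50,921.29.

$50,921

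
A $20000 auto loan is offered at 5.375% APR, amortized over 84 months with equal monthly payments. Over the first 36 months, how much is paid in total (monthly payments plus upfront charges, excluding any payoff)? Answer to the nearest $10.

$10,300

At 5.375% the monthly rate is 0.0044792, so the payment is 20,000 × 0.0044792 / (1 − 1.0044792^−84) = $286.22.
Total outlay = 36 × $286.22 = $10,303.92.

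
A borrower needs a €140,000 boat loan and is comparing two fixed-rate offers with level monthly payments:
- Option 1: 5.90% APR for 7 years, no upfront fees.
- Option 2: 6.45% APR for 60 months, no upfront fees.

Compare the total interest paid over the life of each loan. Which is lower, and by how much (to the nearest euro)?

Option 2 by €7,074

Option 1: at 5.90% the monthly rate is 0.0049167, so the payment is 140,000 × 0.0049167 / (1 − 1.0049167^−84) = €2,038.49.
Total interest on Option 1 = 84 × €2,038.49 − €140,000 = €31,233.16.
Option 2: at 6.45% the monthly rate is 0.0053750, so the payment is 140,000 × 0.0053750 / (1 − 1.0053750^−60) = €2,735.98.
Total interest on Option 2 = 60 × €2,735.98 − €140,000 = €24,158.80.
Option 2 is lower by €7,074.36.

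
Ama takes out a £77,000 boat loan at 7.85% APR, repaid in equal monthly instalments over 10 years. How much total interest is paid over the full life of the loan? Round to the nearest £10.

£34,380

Monthly rate = 7.85%/12 = 0.0065417; payment = 77,000 × 0.0065417 / (1 − (1+0.0065417)^−120) = £928.13.
Total paid = 120 × £928.13 = £111,375.60; interest = £111,375.60 − £77,000 = £34,375.60.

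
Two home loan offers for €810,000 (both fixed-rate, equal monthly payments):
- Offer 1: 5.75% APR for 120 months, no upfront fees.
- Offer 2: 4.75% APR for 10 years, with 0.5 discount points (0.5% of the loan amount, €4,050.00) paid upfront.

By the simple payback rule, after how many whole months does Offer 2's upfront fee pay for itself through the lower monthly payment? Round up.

Offer 1: at 5.75% the monthly rate is 0.0047917, so the payment is 810,000 × 0.0047917 / (1 − 1.0047917^−120) = €8,891.31.
Offer 2: monthly rate = 4.75%/12 = 0.0039583; payment = 810,000 × 0.0039583 / (1 − (1+0.0039583)^−120) = €8,492.67.
Monthly savings = €8,891.31 − €8,492.67 = €398.64.
Break-even = €4,050.00 / €398.64 = 10.16 → 11 months.

11 months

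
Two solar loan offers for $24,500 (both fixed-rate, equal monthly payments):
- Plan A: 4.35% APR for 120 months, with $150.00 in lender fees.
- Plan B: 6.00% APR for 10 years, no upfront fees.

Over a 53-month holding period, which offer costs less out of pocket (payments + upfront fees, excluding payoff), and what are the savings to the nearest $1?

Plan A by $902

Plan A: monthly rate = 4.35%/12 = 0.0036250; payment = 24,500 × 0.0036250 / (1 − (1+0.0036250)^−120) = $252.15.
Plan B: at 6.00% the monthly rate is 0.0050000, so the payment is 24,500 × 0.0050000 / (1 − 1.0050000^−120) = $272.00.
Over 53 months: Plan A costs 53 × $252.15 + $150.00 = $13,513.95; Plan B costs 53 × $272.00 = $14,416.00.
Plan A is cheaper by $14,416.00 − $13,513.95 = $902.05.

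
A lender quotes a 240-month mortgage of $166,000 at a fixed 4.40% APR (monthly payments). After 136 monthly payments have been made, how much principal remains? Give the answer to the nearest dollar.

With monthly rate i = 4.4%/12 = 0.0036667, the balance after k of n payments is P · [(1+i)^n − (1+i)^k] / [(1+i)^n − 1].
(1+0.0036667)^240 = 2.40702272 and (1+0.0036667)^136 = 1.64502351, so the balance is 166,000 × (2.40702272 − 1.64502351) / (2.40702272 − 1) = $89,900.37.

$89,900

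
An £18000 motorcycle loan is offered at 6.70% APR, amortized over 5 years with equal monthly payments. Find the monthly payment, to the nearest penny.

£353.88

At 6.70% the monthly rate is 0.0055833, so the payment is 18,000 × 0.0055833 / (1 − 1.0055833^−60) = £353.88.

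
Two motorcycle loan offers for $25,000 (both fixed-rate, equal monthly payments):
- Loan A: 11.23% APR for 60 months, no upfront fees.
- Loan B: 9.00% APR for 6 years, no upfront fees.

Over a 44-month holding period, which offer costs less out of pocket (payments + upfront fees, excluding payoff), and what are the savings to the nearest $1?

Loan A: monthly rate = 11.23%/12 = 0.0093583; payment = 25,000 × 0.0093583 / (1 − (1+0.0093583)^−60) = $546.43.
Loan B: at 9.00% the monthly rate is 0.0075000, so the payment is 25,000 × 0.0075000 / (1 − 1.0075000^−72) = $450.64.
Over 44 months: Loan A costs 44 × $546.43 = $24,042.92; Loan B costs 44 × $450.64 = $19,828.16.
Loan B is cheaper by $24,042.92 − $19,828.16 = $4,214.76.

Loan B by $4,215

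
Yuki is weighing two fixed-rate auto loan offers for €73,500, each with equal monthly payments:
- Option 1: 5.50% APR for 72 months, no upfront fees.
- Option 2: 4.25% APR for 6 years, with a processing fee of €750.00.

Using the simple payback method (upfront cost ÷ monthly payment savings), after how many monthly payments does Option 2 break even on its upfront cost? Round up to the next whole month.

18 months

Option 1: monthly rate = 5.5%/12 = 0.0045833; payment = 73,500 × 0.0045833 / (1 − (1+0.0045833)^−72) = €1,200.83.
Option 2: at 4.25% the monthly rate is 0.0035417, so the payment is 73,500 × 0.0035417 / (1 − 1.0035417^−72) = €1,158.31.
Monthly savings = €1,200.83 − €1,158.31 = €42.52.
Break-even = €750.00 / €42.52 = 17.64 → 18 months.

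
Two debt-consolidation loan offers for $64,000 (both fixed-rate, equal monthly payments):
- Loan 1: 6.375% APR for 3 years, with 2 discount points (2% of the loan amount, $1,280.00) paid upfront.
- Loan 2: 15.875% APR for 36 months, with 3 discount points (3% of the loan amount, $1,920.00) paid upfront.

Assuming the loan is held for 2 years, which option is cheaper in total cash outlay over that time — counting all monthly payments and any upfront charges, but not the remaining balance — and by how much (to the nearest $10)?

Loan 1: at 6.375% the monthly rate is 0.0053125, so the payment is 64,000 × 0.0053125 / (1 − 1.0053125^−36) = $1,957.90.
Loan 2: monthly rate = 15.875%/12 = 0.0132292; payment = 64,000 × 0.0132292 / (1 − (1+0.0132292)^−36) = $2,246.10.
Over 24 months: Loan 1 costs 24 × $1,957.90 + $1,280.00 = $48,269.60; Loan 2 costs 24 × $2,246.10 + $1,920.00 = $55,826.40.
Loan 1 is cheaper by $55,826.40 − $48,269.60 = $7,556.80.

Loan 1 by $7,560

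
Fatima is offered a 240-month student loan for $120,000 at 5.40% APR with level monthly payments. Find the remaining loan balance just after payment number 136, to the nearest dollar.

With monthly rate i = 5.4%/12 = 0.0045000, the balance after k of n payments is P · [(1+i)^n − (1+i)^k] / [(1+i)^n − 1].
(1+0.0045000)^240 = 2.93755401 and (1+0.0045000)^136 = 1.84158593, so the balance is 120,000 × (2.93755401 − 1.84158593) / (2.93755401 − 1) = $67,877.42.

$67,877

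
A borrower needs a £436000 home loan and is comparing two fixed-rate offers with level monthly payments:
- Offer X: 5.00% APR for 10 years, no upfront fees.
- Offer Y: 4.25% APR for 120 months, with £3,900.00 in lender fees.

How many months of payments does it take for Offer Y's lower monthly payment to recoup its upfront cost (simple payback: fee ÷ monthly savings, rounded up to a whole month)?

Offer X: monthly rate = 5%/12 = 0.0041667; payment = 436,000 × 0.0041667 / (1 − (1+0.0041667)^−120) = £4,624.46.
Offer Y: at 4.25% the monthly rate is 0.0035417, so the payment is 436,000 × 0.0035417 / (1 − 1.0035417^−120) = £4,466.28.
Monthly savings = £4,624.46 − £4,466.28 = £158.18.
Break-even = £3,900.00 / £158.18 = 24.66 → 25 months.

25 months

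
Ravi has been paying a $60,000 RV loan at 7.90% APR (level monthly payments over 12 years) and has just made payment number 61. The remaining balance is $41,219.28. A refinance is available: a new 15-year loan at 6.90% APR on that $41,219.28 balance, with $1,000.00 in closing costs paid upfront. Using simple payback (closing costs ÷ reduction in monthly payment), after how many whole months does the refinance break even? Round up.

Current payment = 60,000 × 7.9%/12 / (1 − (1+0.0065833)^−144) = $646.19.
Refinanced payment = 41,219.28 × 0.0057500 / (1 − (1+0.0057500)^−180) = $368.19.
Monthly savings = $646.19 − $368.19 = $278.00.
Break-even = $1,000.00 / $278.00 = 3.60 → 4 months.

4 months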